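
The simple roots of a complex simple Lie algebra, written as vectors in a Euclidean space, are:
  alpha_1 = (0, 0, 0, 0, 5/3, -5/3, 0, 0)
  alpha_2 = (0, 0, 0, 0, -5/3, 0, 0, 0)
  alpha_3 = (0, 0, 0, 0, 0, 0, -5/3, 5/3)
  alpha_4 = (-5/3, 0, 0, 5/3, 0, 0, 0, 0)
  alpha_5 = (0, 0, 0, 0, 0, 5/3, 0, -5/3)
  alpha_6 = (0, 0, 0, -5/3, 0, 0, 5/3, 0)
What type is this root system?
Compute the Cartan integers a_ij = 2(alpha_i, alpha_j)/(alpha_j, alpha_j); the resulting 6x6 Cartan matrix is
[[2, -2, 0, 0, -1, 0], [-1, 2, 0, 0, 0, 0], [0, 0, 2, 0, -1, -1], [0, 0, 0, 2, 0, -1], [-1, 0, -1, 0, 2, 0], [0, 0, -1, -1, 0, 2]].
The roots have two lengths (squared-length ratio 2:1); the short ones are alpha_{2}. The associated Dynkin diagram is a chain of 6 nodes with a double edge at one end; the terminal node there is the unique short simple root (B_6), so the type is B_6 (the algebra so(13)).

B6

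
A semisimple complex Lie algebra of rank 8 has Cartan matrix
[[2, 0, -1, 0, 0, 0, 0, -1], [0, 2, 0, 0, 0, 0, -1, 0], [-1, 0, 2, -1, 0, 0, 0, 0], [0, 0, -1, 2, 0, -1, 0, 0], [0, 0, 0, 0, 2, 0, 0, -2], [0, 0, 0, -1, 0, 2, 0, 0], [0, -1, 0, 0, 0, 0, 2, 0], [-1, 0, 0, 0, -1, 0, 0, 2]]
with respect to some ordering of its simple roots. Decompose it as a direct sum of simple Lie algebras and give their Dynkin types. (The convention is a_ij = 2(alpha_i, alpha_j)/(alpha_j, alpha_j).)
A_2 ⊕ C_6

The diagram associated to this matrix has two connected components: the simple roots {alpha_2, alpha_7} form a chain of 2 nodes with single edges (A_2), and {alpha_1, alpha_3, alpha_4, alpha_5, alpha_6, alpha_8} form a chain of 6 nodes with a double edge at one end; the terminal node there is the unique long simple root (C_6). A semisimple Lie algebra decomposes uniquely as the direct sum of simple ideals, one per connected component of its Dynkin diagram, so g ≅ A_2 ⊕ C_6 (dimension 8 + 78 = 86).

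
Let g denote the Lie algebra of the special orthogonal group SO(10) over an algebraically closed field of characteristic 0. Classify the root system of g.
This is so(10) with 10 even, which has dimension 10(10-1)/2 = 45 and rank 10/2 = 5. In the classification of classical Lie algebras, the orthogonal algebra so(2n) in an even number of variables has type D_n; here n = 5, so the Dynkin diagram is a chain of 3 nodes with a fork of two nodes at one end (D_5). Hence the type is D_5.

type D_5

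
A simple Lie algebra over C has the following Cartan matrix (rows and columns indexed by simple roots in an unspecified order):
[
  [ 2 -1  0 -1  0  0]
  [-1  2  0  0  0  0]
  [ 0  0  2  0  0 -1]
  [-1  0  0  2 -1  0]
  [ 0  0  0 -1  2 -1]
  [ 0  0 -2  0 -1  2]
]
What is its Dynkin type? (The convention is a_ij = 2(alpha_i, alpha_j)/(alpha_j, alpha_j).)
The matrix has rank 6 with 2's on the diagonal. Reading the off-diagonal entries as Dynkin edges (a single edge where a_ij = a_ji = -1; a double or triple edge where a_ij * a_ji = 2 or 3), the diagram is a chain of 6 nodes with a double edge at one end; the terminal node there is the unique short simple root (B_6). One simple-root ordering that puts it in standard form is (alpha_2, alpha_1, alpha_4, alpha_5, alpha_6, alpha_3). So the algebra is type B_6, i.e. so(13).

B6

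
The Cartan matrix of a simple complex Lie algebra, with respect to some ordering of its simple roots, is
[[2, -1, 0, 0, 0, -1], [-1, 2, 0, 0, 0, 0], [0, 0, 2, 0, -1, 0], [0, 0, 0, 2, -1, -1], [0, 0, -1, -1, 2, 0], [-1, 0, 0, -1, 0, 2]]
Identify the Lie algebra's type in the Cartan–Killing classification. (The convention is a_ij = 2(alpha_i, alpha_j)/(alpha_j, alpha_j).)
A_6 (sl(7))

The matrix has rank 6 with 2's on the diagonal. Reading the off-diagonal entries as Dynkin edges (a single edge where a_ij = a_ji = -1; a double or triple edge where a_ij * a_ji = 2 or 3), the diagram is a chain of 6 nodes with single edges (A_6). One simple-root ordering that puts it in standard form is (alpha_3, alpha_5, alpha_4, alpha_6, alpha_1, alpha_2). So the algebra is type A_6, i.e. sl(7).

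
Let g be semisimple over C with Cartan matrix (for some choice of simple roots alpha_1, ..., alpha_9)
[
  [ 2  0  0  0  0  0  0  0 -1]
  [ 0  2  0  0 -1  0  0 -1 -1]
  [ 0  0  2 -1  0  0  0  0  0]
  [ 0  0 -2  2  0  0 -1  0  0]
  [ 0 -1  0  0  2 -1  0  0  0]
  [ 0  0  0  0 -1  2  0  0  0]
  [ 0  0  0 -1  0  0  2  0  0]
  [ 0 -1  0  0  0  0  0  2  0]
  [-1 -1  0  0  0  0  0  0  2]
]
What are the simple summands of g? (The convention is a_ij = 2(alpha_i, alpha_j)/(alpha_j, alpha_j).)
B_3 (so(7)) ⊕ E_6

The diagram associated to this matrix has two connected components: the simple roots {alpha_3, alpha_4, alpha_7} form a chain of 3 nodes with a double edge at one end; the terminal node there is the unique short simple root (B_3), and {alpha_1, alpha_2, alpha_5, alpha_6, alpha_8, alpha_9} form a chain of 5 nodes with one extra node attached to the third node from one end (E_6). A semisimple Lie algebra decomposes uniquely as the direct sum of simple ideals, one per connected component of its Dynkin diagram, so g ≅ B_3 ⊕ E_6 (dimension 21 + 78 = 99).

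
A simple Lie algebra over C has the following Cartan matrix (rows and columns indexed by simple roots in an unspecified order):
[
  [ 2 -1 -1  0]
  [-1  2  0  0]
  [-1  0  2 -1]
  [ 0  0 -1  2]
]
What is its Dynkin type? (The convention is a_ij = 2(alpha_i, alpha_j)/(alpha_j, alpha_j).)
A_4 (sl(5))

The matrix has rank 4 with 2's on the diagonal. Reading the off-diagonal entries as Dynkin edges (a single edge where a_ij = a_ji = -1; a double or triple edge where a_ij * a_ji = 2 or 3), the diagram is a chain of 4 nodes with single edges (A_4). One simple-root ordering that puts it in standard form is (alpha_2, alpha_1, alpha_3, alpha_4). So the algebra is type A_4, i.e. sl(5).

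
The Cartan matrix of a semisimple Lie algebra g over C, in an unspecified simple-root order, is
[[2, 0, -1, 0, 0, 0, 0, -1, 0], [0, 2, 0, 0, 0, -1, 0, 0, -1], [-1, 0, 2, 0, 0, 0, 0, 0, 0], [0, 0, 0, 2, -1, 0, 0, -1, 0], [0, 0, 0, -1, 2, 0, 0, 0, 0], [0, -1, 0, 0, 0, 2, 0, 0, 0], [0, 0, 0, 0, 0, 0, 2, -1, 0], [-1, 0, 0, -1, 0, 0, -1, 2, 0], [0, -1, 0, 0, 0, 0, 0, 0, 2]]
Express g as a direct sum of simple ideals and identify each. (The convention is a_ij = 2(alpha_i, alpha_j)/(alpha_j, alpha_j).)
A3 + E6

The diagram associated to this matrix has two connected components: the simple roots {alpha_2, alpha_6, alpha_9} form a chain of 3 nodes with single edges (A_3), and {alpha_1, alpha_3, alpha_4, alpha_5, alpha_7, alpha_8} form a chain of 5 nodes with one extra node attached to the third node from one end (E_6). A semisimple Lie algebra decomposes uniquely as the direct sum of simple ideals, one per connected component of its Dynkin diagram, so g ≅ A_3 ⊕ E_6 (dimension 15 + 78 = 93).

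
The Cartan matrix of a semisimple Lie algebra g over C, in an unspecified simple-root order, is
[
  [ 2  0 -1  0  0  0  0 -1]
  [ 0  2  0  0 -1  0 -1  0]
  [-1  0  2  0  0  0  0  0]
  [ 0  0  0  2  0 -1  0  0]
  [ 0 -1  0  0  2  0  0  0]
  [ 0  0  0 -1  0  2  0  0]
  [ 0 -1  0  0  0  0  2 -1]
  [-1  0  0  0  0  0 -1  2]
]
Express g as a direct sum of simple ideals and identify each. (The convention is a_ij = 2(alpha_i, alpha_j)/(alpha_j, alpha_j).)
A_2 (sl(3)) ⊕ A_6 (sl(7))

The diagram associated to this matrix has two connected components: the simple roots {alpha_4, alpha_6} form a chain of 2 nodes with single edges (A_2), and {alpha_1, alpha_2, alpha_3, alpha_5, alpha_7, alpha_8} form a chain of 6 nodes with single edges (A_6). A semisimple Lie algebra decomposes uniquely as the direct sum of simple ideals, one per connected component of its Dynkin diagram, so g ≅ A_2 ⊕ A_6 (dimension 8 + 48 = 56).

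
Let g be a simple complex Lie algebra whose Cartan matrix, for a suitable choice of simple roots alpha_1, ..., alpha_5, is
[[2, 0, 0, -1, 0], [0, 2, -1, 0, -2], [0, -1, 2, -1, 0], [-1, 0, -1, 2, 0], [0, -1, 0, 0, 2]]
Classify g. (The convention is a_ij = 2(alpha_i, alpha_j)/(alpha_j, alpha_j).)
type B_5

The matrix has rank 5 with 2's on the diagonal. Reading the off-diagonal entries as Dynkin edges (a single edge where a_ij = a_ji = -1; a double or triple edge where a_ij * a_ji = 2 or 3), the diagram is a chain of 5 nodes with a double edge at one end; the terminal node there is the unique short simple root (B_5). One simple-root ordering that puts it in standard form is (alpha_1, alpha_4, alpha_3, alpha_2, alpha_5). So the algebra is type B_5, i.e. so(11).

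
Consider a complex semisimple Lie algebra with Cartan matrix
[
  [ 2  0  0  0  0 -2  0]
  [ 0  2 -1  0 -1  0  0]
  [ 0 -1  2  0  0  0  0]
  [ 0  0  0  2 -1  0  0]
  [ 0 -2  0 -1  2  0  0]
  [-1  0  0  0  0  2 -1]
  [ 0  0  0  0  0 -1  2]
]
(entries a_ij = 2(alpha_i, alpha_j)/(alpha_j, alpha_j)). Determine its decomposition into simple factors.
The diagram associated to this matrix has two connected components: the simple roots {alpha_1, alpha_6, alpha_7} form a chain of 3 nodes with a double edge at one end; the terminal node there is the unique long simple root (C_3), and {alpha_2, alpha_3, alpha_4, alpha_5} form a chain of 4 nodes with a double edge between the middle two (F_4). A semisimple Lie algebra decomposes uniquely as the direct sum of simple ideals, one per connected component of its Dynkin diagram, so g ≅ C_3 ⊕ F_4 (dimension 21 + 52 = 73).

C_3 (sp(6)) + F_4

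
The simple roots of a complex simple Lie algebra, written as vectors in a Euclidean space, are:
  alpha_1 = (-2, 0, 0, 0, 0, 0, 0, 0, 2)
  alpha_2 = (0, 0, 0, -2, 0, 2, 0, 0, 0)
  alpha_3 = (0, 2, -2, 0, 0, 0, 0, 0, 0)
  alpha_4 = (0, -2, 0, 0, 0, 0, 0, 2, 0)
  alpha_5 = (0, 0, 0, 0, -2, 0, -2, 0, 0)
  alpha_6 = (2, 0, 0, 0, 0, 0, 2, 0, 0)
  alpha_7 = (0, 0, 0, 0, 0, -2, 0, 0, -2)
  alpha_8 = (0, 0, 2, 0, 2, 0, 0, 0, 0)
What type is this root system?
Compute the Cartan integers a_ij = 2(alpha_i, alpha_j)/(alpha_j, alpha_j); the resulting 8x8 Cartan matrix is
[[2, 0, 0, 0, 0, -1, -1, 0], [0, 2, 0, 0, 0, 0, -1, 0], [0, 0, 2, -1, 0, 0, 0, -1], [0, 0, -1, 2, 0, 0, 0, 0], [0, 0, 0, 0, 2, -1, 0, -1], [-1, 0, 0, 0, -1, 2, 0, 0], [-1, -1, 0, 0, 0, 0, 2, 0], [0, 0, -1, 0, -1, 0, 0, 2]].
All simple roots have the same length, so the diagram is simply laced. The associated Dynkin diagram is a chain of 8 nodes with single edges (A_8), so the type is A_8 (the algebra sl(9)).

A_8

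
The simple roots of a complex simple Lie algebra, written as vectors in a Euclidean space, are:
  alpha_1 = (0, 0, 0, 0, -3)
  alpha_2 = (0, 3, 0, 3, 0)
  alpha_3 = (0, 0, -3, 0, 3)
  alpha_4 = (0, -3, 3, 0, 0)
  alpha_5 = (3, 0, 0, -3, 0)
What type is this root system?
Compute the Cartan integers a_ij = 2(alpha_i, alpha_j)/(alpha_j, alpha_j); the resulting 5x5 Cartan matrix is
[[2, 0, -1, 0, 0], [0, 2, 0, -1, -1], [-2, 0, 2, -1, 0], [0, -1, -1, 2, 0], [0, -1, 0, 0, 2]].
The roots have two lengths (squared-length ratio 2:1); the short ones are alpha_{1}. The associated Dynkin diagram is a chain of 5 nodes with a double edge at one end; the terminal node there is the unique short simple root (B_5), so the type is B_5 (the algebra so(11)).

type B_5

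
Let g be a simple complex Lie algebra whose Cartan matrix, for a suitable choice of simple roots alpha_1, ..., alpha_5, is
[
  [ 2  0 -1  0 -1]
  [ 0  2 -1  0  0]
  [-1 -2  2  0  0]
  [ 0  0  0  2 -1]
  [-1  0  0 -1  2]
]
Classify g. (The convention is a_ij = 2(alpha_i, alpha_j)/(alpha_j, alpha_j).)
B_5 (so(11))

The matrix has rank 5 with 2's on the diagonal. Reading the off-diagonal entries as Dynkin edges (a single edge where a_ij = a_ji = -1; a double or triple edge where a_ij * a_ji = 2 or 3), the diagram is a chain of 5 nodes with a double edge at one end; the terminal node there is the unique short simple root (B_5). One simple-root ordering that puts it in standard form is (alpha_4, alpha_5, alpha_1, alpha_3, alpha_2). So the algebra is type B_5, i.e. so(11).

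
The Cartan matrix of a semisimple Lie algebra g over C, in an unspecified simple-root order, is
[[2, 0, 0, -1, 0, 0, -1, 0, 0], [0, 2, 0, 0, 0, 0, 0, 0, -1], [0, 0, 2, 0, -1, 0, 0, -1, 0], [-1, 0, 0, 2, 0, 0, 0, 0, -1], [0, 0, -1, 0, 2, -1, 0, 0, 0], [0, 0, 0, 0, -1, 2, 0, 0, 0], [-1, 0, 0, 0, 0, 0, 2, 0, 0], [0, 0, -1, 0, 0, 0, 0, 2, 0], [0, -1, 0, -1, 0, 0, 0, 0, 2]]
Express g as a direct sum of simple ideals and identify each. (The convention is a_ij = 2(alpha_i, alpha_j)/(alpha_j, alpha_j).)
The diagram associated to this matrix has two connected components: the simple roots {alpha_3, alpha_5, alpha_6, alpha_8} form a chain of 4 nodes with single edges (A_4), and {alpha_1, alpha_2, alpha_4, alpha_7, alpha_9} form a chain of 5 nodes with single edges (A_5). A semisimple Lie algebra decomposes uniquely as the direct sum of simple ideals, one per connected component of its Dynkin diagram, so g ≅ A_4 ⊕ A_5 (dimension 24 + 35 = 59).

A4 ⊕ A5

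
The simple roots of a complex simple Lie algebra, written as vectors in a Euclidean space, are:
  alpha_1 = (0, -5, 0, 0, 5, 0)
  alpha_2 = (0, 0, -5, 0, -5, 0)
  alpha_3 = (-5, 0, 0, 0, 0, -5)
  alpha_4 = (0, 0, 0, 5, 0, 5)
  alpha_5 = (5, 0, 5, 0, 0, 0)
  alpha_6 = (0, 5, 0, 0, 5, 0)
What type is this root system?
Compute the Cartan integers a_ij = 2(alpha_i, alpha_j)/(alpha_j, alpha_j); the resulting 6x6 Cartan matrix is
[[2, -1, 0, 0, 0, 0], [-1, 2, 0, 0, -1, -1], [0, 0, 2, -1, -1, 0], [0, 0, -1, 2, 0, 0], [0, -1, -1, 0, 2, 0], [0, -1, 0, 0, 0, 2]].
All simple roots have the same length, so the diagram is simply laced. The associated Dynkin diagram is a chain of 4 nodes with a fork of two nodes at one end (D_6), so the type is D_6 (the algebra so(12)).

D6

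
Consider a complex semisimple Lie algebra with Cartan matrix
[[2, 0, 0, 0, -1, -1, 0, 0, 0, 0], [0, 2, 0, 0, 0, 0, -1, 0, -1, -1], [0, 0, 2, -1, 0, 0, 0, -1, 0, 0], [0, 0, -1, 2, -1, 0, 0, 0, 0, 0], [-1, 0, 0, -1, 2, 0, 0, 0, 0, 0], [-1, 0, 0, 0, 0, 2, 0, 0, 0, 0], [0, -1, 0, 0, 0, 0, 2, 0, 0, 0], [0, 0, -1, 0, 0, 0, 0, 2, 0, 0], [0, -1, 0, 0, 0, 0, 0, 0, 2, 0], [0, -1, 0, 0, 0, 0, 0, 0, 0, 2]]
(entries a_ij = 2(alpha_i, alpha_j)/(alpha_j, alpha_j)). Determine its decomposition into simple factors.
type A_6 ⊕ type D_4

The diagram associated to this matrix has two connected components: the simple roots {alpha_1, alpha_3, alpha_4, alpha_5, alpha_6, alpha_8} form a chain of 6 nodes with single edges (A_6), and {alpha_2, alpha_7, alpha_9, alpha_10} form a chain of 2 nodes with a fork of two nodes at one end (D_4). A semisimple Lie algebra decomposes uniquely as the direct sum of simple ideals, one per connected component of its Dynkin diagram, so g ≅ A_6 ⊕ D_4 (dimension 48 + 28 = 76).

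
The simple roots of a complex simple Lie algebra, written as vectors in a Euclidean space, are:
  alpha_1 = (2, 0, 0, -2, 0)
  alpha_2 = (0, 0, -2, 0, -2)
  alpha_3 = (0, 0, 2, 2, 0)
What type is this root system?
A_3

Compute the Cartan integers a_ij = 2(alpha_i, alpha_j)/(alpha_j, alpha_j); the resulting 3x3 Cartan matrix is
[[2, 0, -1], [0, 2, -1], [-1, -1, 2]].
All simple roots have the same length, so the diagram is simply laced. The associated Dynkin diagram is a chain of 3 nodes with single edges (A_3), so the type is A_3 (the algebra sl(4)).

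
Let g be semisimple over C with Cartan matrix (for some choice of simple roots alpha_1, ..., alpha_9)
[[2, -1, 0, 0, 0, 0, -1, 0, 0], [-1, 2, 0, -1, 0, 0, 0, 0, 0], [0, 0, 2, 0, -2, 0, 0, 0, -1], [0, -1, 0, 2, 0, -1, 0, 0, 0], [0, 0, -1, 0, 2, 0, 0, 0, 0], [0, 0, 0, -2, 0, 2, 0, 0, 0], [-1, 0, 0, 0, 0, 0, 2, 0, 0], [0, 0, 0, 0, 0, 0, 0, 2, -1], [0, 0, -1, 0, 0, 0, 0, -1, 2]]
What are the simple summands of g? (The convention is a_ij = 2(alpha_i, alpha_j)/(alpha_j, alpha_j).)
The diagram associated to this matrix has two connected components: the simple roots {alpha_3, alpha_5, alpha_8, alpha_9} form a chain of 4 nodes with a double edge at one end; the terminal node there is the unique short simple root (B_4), and {alpha_1, alpha_2, alpha_4, alpha_6, alpha_7} form a chain of 5 nodes with a double edge at one end; the terminal node there is the unique long simple root (C_5). A semisimple Lie algebra decomposes uniquely as the direct sum of simple ideals, one per connected component of its Dynkin diagram, so g ≅ B_4 ⊕ C_5 (dimension 36 + 55 = 91).

B4 + C5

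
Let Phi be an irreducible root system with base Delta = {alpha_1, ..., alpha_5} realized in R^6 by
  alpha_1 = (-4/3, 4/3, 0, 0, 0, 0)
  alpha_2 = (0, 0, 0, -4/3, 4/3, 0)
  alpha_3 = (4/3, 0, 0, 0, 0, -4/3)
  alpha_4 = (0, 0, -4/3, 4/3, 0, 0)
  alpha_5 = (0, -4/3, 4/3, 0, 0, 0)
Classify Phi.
A_5 (sl(6))

Compute the Cartan integers a_ij = 2(alpha_i, alpha_j)/(alpha_j, alpha_j); the resulting 5x5 Cartan matrix is
[[2, 0, -1, 0, -1], [0, 2, 0, -1, 0], [-1, 0, 2, 0, 0], [0, -1, 0, 2, -1], [-1, 0, 0, -1, 2]].
All simple roots have the same length, so the diagram is simply laced. The associated Dynkin diagram is a chain of 5 nodes with single edges (A_5), so the type is A_5 (the algebra sl(6)).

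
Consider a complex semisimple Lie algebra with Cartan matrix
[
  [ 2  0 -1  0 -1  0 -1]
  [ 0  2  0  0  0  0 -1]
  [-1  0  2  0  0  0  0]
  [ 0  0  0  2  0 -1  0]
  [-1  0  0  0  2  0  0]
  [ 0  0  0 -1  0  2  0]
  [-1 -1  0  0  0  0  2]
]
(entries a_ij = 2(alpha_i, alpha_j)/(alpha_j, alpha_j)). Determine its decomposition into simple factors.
type A_2 + type D_5

The diagram associated to this matrix has two connected components: the simple roots {alpha_4, alpha_6} form a chain of 2 nodes with single edges (A_2), and {alpha_1, alpha_2, alpha_3, alpha_5, alpha_7} form a chain of 3 nodes with a fork of two nodes at one end (D_5). A semisimple Lie algebra decomposes uniquely as the direct sum of simple ideals, one per connected component of its Dynkin diagram, so g ≅ A_2 ⊕ D_5 (dimension 8 + 45 = 53).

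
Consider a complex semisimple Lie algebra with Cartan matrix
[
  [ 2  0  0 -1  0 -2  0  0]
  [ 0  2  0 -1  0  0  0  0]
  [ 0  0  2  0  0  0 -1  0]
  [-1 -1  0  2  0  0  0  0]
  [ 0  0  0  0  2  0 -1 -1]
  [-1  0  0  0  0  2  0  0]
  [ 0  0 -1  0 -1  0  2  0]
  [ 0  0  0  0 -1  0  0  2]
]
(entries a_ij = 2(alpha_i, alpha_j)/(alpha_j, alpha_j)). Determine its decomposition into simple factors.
The diagram associated to this matrix has two connected components: the simple roots {alpha_3, alpha_5, alpha_7, alpha_8} form a chain of 4 nodes with single edges (A_4), and {alpha_1, alpha_2, alpha_4, alpha_6} form a chain of 4 nodes with a double edge at one end; the terminal node there is the unique short simple root (B_4). A semisimple Lie algebra decomposes uniquely as the direct sum of simple ideals, one per connected component of its Dynkin diagram, so g ≅ A_4 ⊕ B_4 (dimension 24 + 36 = 60).

A_4 (sl(5)) ⊕ B_4 (so(9))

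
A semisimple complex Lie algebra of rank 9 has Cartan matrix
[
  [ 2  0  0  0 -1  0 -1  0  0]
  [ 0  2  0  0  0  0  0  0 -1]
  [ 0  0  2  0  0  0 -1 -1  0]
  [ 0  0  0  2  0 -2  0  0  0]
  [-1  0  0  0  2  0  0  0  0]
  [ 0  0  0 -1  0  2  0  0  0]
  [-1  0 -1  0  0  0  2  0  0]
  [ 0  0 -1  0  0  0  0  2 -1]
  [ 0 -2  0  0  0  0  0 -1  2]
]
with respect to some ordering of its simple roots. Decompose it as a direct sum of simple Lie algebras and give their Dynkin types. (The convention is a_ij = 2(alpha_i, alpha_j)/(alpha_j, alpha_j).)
The diagram associated to this matrix has two connected components: the simple roots {alpha_4, alpha_6} form a chain of 2 nodes with a double edge at one end; the terminal node there is the unique short simple root (B_2), and {alpha_1, alpha_2, alpha_3, alpha_5, alpha_7, alpha_8, alpha_9} form a chain of 7 nodes with a double edge at one end; the terminal node there is the unique short simple root (B_7). A semisimple Lie algebra decomposes uniquely as the direct sum of simple ideals, one per connected component of its Dynkin diagram, so g ≅ B_2 ⊕ B_7 (dimension 10 + 105 = 115).

B_2 (so(5)) ⊕ B_7 (so(15))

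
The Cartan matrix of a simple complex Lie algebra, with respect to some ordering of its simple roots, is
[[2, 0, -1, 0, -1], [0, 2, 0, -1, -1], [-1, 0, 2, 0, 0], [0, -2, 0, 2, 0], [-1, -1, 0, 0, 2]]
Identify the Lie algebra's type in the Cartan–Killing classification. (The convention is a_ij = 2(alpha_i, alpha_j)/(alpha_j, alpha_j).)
The matrix has rank 5 with 2's on the diagonal. Reading the off-diagonal entries as Dynkin edges (a single edge where a_ij = a_ji = -1; a double or triple edge where a_ij * a_ji = 2 or 3), the diagram is a chain of 5 nodes with a double edge at one end; the terminal node there is the unique long simple root (C_5). One simple-root ordering that puts it in standard form is (alpha_3, alpha_1, alpha_5, alpha_2, alpha_4). So the algebra is type C_5, i.e. sp(10).

C5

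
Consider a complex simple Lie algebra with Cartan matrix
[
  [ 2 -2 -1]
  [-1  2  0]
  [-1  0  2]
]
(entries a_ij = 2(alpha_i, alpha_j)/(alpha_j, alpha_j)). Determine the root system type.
The matrix has rank 3 with 2's on the diagonal. Reading the off-diagonal entries as Dynkin edges (a single edge where a_ij = a_ji = -1; a double or triple edge where a_ij * a_ji = 2 or 3), the diagram is a chain of 3 nodes with a double edge at one end; the terminal node there is the unique short simple root (B_3). One simple-root ordering that puts it in standard form is (alpha_3, alpha_1, alpha_2). So the algebra is type B_3, i.e. so(7).

B3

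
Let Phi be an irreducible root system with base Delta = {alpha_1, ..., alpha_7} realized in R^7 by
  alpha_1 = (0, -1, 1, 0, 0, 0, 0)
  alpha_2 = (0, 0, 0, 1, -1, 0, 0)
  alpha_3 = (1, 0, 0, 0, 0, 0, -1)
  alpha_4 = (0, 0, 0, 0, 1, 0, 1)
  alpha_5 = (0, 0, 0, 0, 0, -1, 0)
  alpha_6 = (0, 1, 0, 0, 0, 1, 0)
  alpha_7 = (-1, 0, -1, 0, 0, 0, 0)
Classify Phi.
type B_7

Compute the Cartan integers a_ij = 2(alpha_i, alpha_j)/(alpha_j, alpha_j); the resulting 7x7 Cartan matrix is
[[2, 0, 0, 0, 0, -1, -1], [0, 2, 0, -1, 0, 0, 0], [0, 0, 2, -1, 0, 0, -1], [0, -1, -1, 2, 0, 0, 0], [0, 0, 0, 0, 2, -1, 0], [-1, 0, 0, 0, -2, 2, 0], [-1, 0, -1, 0, 0, 0, 2]].
The roots have two lengths (squared-length ratio 2:1); the short ones are alpha_{5}. The associated Dynkin diagram is a chain of 7 nodes with a double edge at one end; the terminal node there is the unique short simple root (B_7), so the type is B_7 (the algebra so(15)).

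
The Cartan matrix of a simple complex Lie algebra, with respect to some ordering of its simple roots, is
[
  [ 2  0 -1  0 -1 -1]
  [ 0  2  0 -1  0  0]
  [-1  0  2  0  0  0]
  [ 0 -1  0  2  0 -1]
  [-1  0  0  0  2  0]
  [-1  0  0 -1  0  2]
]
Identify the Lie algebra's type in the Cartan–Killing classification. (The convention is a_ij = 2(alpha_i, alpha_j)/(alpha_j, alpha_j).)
type D_6

The matrix has rank 6 with 2's on the diagonal. Reading the off-diagonal entries as Dynkin edges (a single edge where a_ij = a_ji = -1; a double or triple edge where a_ij * a_ji = 2 or 3), the diagram is a chain of 4 nodes with a fork of two nodes at one end (D_6). One simple-root ordering that puts it in standard form is (alpha_2, alpha_4, alpha_6, alpha_1, alpha_3, alpha_5). So the algebra is type D_6, i.e. so(12).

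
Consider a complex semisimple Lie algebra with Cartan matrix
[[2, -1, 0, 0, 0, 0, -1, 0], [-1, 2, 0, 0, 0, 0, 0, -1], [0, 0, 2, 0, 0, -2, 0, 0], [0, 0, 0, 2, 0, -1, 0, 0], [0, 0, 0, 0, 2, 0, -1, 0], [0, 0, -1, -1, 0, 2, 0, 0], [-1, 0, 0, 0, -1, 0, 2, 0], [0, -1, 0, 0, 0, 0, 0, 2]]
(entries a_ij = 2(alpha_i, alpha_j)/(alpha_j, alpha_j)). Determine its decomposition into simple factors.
The diagram associated to this matrix has two connected components: the simple roots {alpha_1, alpha_2, alpha_5, alpha_7, alpha_8} form a chain of 5 nodes with single edges (A_5), and {alpha_3, alpha_4, alpha_6} form a chain of 3 nodes with a double edge at one end; the terminal node there is the unique long simple root (C_3). A semisimple Lie algebra decomposes uniquely as the direct sum of simple ideals, one per connected component of its Dynkin diagram, so g ≅ A_5 ⊕ C_3 (dimension 35 + 21 = 56).

A5 ⊕ C3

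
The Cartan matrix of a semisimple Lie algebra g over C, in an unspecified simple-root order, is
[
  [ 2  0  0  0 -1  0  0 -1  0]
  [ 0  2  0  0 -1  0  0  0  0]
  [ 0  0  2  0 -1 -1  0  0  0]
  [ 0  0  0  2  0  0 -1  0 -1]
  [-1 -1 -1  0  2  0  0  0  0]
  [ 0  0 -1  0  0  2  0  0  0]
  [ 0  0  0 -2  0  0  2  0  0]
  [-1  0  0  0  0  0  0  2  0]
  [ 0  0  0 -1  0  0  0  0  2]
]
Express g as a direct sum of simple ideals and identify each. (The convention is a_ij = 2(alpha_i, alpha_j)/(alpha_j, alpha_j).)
The diagram associated to this matrix has two connected components: the simple roots {alpha_4, alpha_7, alpha_9} form a chain of 3 nodes with a double edge at one end; the terminal node there is the unique long simple root (C_3), and {alpha_1, alpha_2, alpha_3, alpha_5, alpha_6, alpha_8} form a chain of 5 nodes with one extra node attached to the third node from one end (E_6). A semisimple Lie algebra decomposes uniquely as the direct sum of simple ideals, one per connected component of its Dynkin diagram, so g ≅ C_3 ⊕ E_6 (dimension 21 + 78 = 99).

C_3 (sp(6)) + E_6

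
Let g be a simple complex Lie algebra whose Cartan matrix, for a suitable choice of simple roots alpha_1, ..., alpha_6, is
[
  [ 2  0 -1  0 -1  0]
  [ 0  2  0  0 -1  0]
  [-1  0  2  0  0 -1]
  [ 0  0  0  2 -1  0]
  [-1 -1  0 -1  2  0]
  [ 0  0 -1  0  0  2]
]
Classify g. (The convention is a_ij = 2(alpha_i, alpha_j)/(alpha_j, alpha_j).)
The matrix has rank 6 with 2's on the diagonal. Reading the off-diagonal entries as Dynkin edges (a single edge where a_ij = a_ji = -1; a double or triple edge where a_ij * a_ji = 2 or 3), the diagram is a chain of 4 nodes with a fork of two nodes at one end (D_6). One simple-root ordering that puts it in standard form is (alpha_6, alpha_3, alpha_1, alpha_5, alpha_2, alpha_4). So the algebra is type D_6, i.e. so(12).

D_6 (so(12))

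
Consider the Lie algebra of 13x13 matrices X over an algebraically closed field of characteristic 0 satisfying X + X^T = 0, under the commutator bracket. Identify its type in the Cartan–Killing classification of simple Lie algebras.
This is so(13) with 13 odd, which has dimension 13(13-1)/2 = 78 and rank (13-1)/2 = 6. In the classification of classical Lie algebras, the orthogonal algebra so(2n+1) in an odd number of variables has type B_n; here n = 6, so the Dynkin diagram is a chain of 6 nodes with a double edge at one end; the terminal node there is the unique short simple root (B_6). Hence the type is B_6.

type B_6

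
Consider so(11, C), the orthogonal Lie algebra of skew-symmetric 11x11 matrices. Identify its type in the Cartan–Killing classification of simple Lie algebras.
This is so(11) with 11 odd, which has dimension 11(11-1)/2 = 55 and rank (11-1)/2 = 5. In the classification of classical Lie algebras, the orthogonal algebra so(2n+1) in an odd number of variables has type B_n; here n = 5, so the Dynkin diagram is a chain of 5 nodes with a double edge at one end; the terminal node there is the unique short simple root (B_5). Hence the type is B_5.

B_5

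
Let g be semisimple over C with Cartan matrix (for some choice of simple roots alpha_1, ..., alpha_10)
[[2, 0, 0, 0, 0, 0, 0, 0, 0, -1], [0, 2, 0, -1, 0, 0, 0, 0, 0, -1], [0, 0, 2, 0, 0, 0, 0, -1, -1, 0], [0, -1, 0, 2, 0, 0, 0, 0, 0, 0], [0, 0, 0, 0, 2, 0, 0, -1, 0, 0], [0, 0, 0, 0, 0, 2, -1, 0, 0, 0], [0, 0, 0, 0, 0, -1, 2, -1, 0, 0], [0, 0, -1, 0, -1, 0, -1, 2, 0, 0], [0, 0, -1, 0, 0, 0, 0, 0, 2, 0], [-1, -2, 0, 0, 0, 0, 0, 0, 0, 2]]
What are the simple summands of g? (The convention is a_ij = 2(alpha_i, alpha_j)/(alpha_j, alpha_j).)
E_6 + F_4

The diagram associated to this matrix has two connected components: the simple roots {alpha_3, alpha_5, alpha_6, alpha_7, alpha_8, alpha_9} form a chain of 5 nodes with one extra node attached to the third node from one end (E_6), and {alpha_1, alpha_2, alpha_4, alpha_10} form a chain of 4 nodes with a double edge between the middle two (F_4). A semisimple Lie algebra decomposes uniquely as the direct sum of simple ideals, one per connected component of its Dynkin diagram, so g ≅ E_6 ⊕ F_4 (dimension 78 + 52 = 130).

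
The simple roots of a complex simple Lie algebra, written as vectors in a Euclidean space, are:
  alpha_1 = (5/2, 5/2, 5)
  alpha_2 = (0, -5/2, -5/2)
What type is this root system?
G2

Compute the Cartan integers a_ij = 2(alpha_i, alpha_j)/(alpha_j, alpha_j); the resulting 2x2 Cartan matrix is
[[2, -3], [-1, 2]].
The roots have two lengths (squared-length ratio 3:1); the short ones are alpha_{2}. The associated Dynkin diagram is two nodes joined by a triple edge (G_2), so the type is G_2.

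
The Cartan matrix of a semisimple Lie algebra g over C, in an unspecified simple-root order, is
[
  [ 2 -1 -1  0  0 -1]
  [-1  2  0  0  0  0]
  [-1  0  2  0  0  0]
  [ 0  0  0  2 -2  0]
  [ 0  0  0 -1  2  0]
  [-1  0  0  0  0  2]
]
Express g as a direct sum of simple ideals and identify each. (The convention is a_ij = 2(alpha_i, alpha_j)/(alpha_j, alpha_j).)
The diagram associated to this matrix has two connected components: the simple roots {alpha_4, alpha_5} form a chain of 2 nodes with a double edge at one end; the terminal node there is the unique short simple root (B_2), and {alpha_1, alpha_2, alpha_3, alpha_6} form a chain of 2 nodes with a fork of two nodes at one end (D_4). A semisimple Lie algebra decomposes uniquely as the direct sum of simple ideals, one per connected component of its Dynkin diagram, so g ≅ B_2 ⊕ D_4 (dimension 10 + 28 = 38).

B_2 ⊕ D_4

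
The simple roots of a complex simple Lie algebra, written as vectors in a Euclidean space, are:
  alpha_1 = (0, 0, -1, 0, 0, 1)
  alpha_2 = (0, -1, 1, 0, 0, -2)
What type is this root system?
G_2

Compute the Cartan integers a_ij = 2(alpha_i, alpha_j)/(alpha_j, alpha_j); the resulting 2x2 Cartan matrix is
[[2, -1], [-3, 2]].
The roots have two lengths (squared-length ratio 3:1); the short ones are alpha_{1}. The associated Dynkin diagram is two nodes joined by a triple edge (G_2), so the type is G_2.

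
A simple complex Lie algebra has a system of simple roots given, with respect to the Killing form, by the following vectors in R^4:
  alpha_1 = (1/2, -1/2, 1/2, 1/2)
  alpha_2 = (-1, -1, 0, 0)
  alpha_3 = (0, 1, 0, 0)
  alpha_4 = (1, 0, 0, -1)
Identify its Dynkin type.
Compute the Cartan integers a_ij = 2(alpha_i, alpha_j)/(alpha_j, alpha_j); the resulting 4x4 Cartan matrix is
[[2, 0, -1, 0], [0, 2, -2, -1], [-1, -1, 2, 0], [0, -1, 0, 2]].
The roots have two lengths (squared-length ratio 2:1); the short ones are alpha_{1,3}. The associated Dynkin diagram is a chain of 4 nodes with a double edge between the middle two (F_4), so the type is F_4.

type F_4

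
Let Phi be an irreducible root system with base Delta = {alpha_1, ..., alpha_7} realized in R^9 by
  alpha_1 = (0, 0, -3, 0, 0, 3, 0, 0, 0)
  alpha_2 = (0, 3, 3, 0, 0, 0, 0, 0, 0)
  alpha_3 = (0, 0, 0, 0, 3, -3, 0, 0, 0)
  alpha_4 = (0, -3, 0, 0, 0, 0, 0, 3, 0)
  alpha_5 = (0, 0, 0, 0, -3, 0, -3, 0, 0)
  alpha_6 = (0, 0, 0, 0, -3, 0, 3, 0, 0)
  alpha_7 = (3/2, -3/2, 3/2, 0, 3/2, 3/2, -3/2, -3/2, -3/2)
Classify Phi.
type E_7

Compute the Cartan integers a_ij = 2(alpha_i, alpha_j)/(alpha_j, alpha_j); the resulting 7x7 Cartan matrix is
[[2, -1, -1, 0, 0, 0, 0], [-1, 2, 0, -1, 0, 0, 0], [-1, 0, 2, 0, -1, -1, 0], [0, -1, 0, 2, 0, 0, 0], [0, 0, -1, 0, 2, 0, 0], [0, 0, -1, 0, 0, 2, -1], [0, 0, 0, 0, 0, -1, 2]].
All simple roots have the same length, so the diagram is simply laced. The associated Dynkin diagram is a chain of 6 nodes with one extra node attached to the third node from one end (E_7), so the type is E_7.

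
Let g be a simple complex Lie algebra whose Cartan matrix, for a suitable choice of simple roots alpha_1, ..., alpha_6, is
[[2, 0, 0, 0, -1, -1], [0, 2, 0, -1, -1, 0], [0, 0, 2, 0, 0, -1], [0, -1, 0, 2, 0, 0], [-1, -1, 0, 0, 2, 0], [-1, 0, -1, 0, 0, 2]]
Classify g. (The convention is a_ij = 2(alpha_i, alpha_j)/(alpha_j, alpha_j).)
A6

The matrix has rank 6 with 2's on the diagonal. Reading the off-diagonal entries as Dynkin edges (a single edge where a_ij = a_ji = -1; a double or triple edge where a_ij * a_ji = 2 or 3), the diagram is a chain of 6 nodes with single edges (A_6). One simple-root ordering that puts it in standard form is (alpha_3, alpha_6, alpha_1, alpha_5, alpha_2, alpha_4). So the algebra is type A_6, i.e. sl(7).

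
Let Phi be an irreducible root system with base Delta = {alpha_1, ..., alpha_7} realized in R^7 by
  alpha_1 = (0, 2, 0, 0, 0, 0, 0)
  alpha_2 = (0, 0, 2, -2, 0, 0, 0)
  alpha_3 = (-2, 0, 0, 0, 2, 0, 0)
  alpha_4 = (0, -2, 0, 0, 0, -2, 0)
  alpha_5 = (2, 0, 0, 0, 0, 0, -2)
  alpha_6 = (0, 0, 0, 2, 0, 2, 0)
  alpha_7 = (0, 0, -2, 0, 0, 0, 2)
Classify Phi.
Compute the Cartan integers a_ij = 2(alpha_i, alpha_j)/(alpha_j, alpha_j); the resulting 7x7 Cartan matrix is
[[2, 0, 0, -1, 0, 0, 0], [0, 2, 0, 0, 0, -1, -1], [0, 0, 2, 0, -1, 0, 0], [-2, 0, 0, 2, 0, -1, 0], [0, 0, -1, 0, 2, 0, -1], [0, -1, 0, -1, 0, 2, 0], [0, -1, 0, 0, -1, 0, 2]].
The roots have two lengths (squared-length ratio 2:1); the short ones are alpha_{1}. The associated Dynkin diagram is a chain of 7 nodes with a double edge at one end; the terminal node there is the unique short simple root (B_7), so the type is B_7 (the algebra so(15)).

B_7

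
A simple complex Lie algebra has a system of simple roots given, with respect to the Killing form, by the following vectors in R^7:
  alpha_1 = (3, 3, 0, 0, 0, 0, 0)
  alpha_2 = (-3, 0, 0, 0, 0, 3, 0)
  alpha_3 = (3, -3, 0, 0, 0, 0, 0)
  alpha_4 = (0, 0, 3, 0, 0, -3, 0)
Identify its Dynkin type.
Compute the Cartan integers a_ij = 2(alpha_i, alpha_j)/(alpha_j, alpha_j); the resulting 4x4 Cartan matrix is
[[2, -1, 0, 0], [-1, 2, -1, -1], [0, -1, 2, 0], [0, -1, 0, 2]].
All simple roots have the same length, so the diagram is simply laced. The associated Dynkin diagram is a chain of 2 nodes with a fork of two nodes at one end (D_4), so the type is D_4 (the algebra so(8)).

D4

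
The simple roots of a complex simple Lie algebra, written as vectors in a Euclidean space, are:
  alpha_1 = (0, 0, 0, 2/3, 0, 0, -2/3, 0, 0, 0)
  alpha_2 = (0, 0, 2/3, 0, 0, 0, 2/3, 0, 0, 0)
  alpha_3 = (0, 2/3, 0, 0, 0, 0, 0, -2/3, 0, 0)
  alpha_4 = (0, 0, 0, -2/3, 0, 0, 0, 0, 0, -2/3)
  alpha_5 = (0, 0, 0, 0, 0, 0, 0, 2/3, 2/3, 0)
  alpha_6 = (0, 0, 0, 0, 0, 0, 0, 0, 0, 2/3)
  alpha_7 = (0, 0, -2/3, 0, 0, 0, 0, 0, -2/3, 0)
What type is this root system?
B_7 (so(15))

Compute the Cartan integers a_ij = 2(alpha_i, alpha_j)/(alpha_j, alpha_j); the resulting 7x7 Cartan matrix is
[[2, -1, 0, -1, 0, 0, 0], [-1, 2, 0, 0, 0, 0, -1], [0, 0, 2, 0, -1, 0, 0], [-1, 0, 0, 2, 0, -2, 0], [0, 0, -1, 0, 2, 0, -1], [0, 0, 0, -1, 0, 2, 0], [0, -1, 0, 0, -1, 0, 2]].
The roots have two lengths (squared-length ratio 2:1); the short ones are alpha_{6}. The associated Dynkin diagram is a chain of 7 nodes with a double edge at one end; the terminal node there is the unique short simple root (B_7), so the type is B_7 (the algebra so(15)).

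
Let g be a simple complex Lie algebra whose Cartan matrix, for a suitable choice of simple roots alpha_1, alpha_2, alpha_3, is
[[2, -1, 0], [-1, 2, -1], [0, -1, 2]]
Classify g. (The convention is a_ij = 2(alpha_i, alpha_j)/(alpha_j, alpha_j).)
A_3 (sl(4))

The matrix has rank 3 with 2's on the diagonal. Reading the off-diagonal entries as Dynkin edges (a single edge where a_ij = a_ji = -1; a double or triple edge where a_ij * a_ji = 2 or 3), the diagram is a chain of 3 nodes with single edges (A_3). One simple-root ordering that puts it in standard form is (alpha_1, alpha_2, alpha_3). So the algebra is type A_3, i.e. sl(4).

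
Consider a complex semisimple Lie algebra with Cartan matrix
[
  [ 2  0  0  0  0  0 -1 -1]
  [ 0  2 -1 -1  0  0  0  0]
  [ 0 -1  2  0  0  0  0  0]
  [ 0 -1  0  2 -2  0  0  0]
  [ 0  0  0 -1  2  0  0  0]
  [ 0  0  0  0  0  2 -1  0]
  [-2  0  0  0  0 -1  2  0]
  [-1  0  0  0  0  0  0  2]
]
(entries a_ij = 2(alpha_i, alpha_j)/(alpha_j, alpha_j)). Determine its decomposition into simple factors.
B4 ⊕ F4

The diagram associated to this matrix has two connected components: the simple roots {alpha_2, alpha_3, alpha_4, alpha_5} form a chain of 4 nodes with a double edge at one end; the terminal node there is the unique short simple root (B_4), and {alpha_1, alpha_6, alpha_7, alpha_8} form a chain of 4 nodes with a double edge between the middle two (F_4). A semisimple Lie algebra decomposes uniquely as the direct sum of simple ideals, one per connected component of its Dynkin diagram, so g ≅ B_4 ⊕ F_4 (dimension 36 + 52 = 88).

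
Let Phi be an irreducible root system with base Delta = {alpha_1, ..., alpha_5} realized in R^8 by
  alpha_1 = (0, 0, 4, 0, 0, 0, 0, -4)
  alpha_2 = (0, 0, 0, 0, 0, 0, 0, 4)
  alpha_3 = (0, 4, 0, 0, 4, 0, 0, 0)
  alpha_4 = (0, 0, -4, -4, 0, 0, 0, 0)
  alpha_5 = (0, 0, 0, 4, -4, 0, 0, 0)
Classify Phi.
Compute the Cartan integers a_ij = 2(alpha_i, alpha_j)/(alpha_j, alpha_j); the resulting 5x5 Cartan matrix is
[[2, -2, 0, -1, 0], [-1, 2, 0, 0, 0], [0, 0, 2, 0, -1], [-1, 0, 0, 2, -1], [0, 0, -1, -1, 2]].
The roots have two lengths (squared-length ratio 2:1); the short ones are alpha_{2}. The associated Dynkin diagram is a chain of 5 nodes with a double edge at one end; the terminal node there is the unique short simple root (B_5), so the type is B_5 (the algebra so(11)).

B5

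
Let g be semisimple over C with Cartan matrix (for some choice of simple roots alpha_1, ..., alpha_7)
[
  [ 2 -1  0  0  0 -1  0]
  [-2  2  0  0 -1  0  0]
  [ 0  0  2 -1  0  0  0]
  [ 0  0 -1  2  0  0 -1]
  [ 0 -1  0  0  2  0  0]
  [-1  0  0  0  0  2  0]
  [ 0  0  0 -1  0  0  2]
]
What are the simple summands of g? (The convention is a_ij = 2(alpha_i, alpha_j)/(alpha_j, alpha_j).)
The diagram associated to this matrix has two connected components: the simple roots {alpha_3, alpha_4, alpha_7} form a chain of 3 nodes with single edges (A_3), and {alpha_1, alpha_2, alpha_5, alpha_6} form a chain of 4 nodes with a double edge between the middle two (F_4). A semisimple Lie algebra decomposes uniquely as the direct sum of simple ideals, one per connected component of its Dynkin diagram, so g ≅ A_3 ⊕ F_4 (dimension 15 + 52 = 67).

A_3 (sl(4)) ⊕ F_4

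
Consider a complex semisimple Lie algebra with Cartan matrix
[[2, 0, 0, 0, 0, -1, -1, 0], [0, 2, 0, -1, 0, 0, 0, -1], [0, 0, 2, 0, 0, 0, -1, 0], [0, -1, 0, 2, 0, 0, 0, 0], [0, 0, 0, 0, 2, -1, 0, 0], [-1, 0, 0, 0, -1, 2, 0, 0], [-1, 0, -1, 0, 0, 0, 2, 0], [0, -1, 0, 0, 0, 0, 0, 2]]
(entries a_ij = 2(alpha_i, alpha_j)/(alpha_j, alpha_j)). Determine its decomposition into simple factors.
The diagram associated to this matrix has two connected components: the simple roots {alpha_2, alpha_4, alpha_8} form a chain of 3 nodes with single edges (A_3), and {alpha_1, alpha_3, alpha_5, alpha_6, alpha_7} form a chain of 5 nodes with single edges (A_5). A semisimple Lie algebra decomposes uniquely as the direct sum of simple ideals, one per connected component of its Dynkin diagram, so g ≅ A_3 ⊕ A_5 (dimension 15 + 35 = 50).

A3 ⊕ A5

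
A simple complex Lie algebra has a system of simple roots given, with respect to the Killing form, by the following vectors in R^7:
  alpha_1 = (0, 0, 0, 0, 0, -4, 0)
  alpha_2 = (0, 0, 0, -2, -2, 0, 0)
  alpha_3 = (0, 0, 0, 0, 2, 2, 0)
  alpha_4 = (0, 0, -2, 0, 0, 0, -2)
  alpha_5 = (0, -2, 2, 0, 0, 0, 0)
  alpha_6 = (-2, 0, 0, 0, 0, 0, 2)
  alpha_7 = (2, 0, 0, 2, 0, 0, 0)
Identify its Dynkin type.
C_7

Compute the Cartan integers a_ij = 2(alpha_i, alpha_j)/(alpha_j, alpha_j); the resulting 7x7 Cartan matrix is
[[2, 0, -2, 0, 0, 0, 0], [0, 2, -1, 0, 0, 0, -1], [-1, -1, 2, 0, 0, 0, 0], [0, 0, 0, 2, -1, -1, 0], [0, 0, 0, -1, 2, 0, 0], [0, 0, 0, -1, 0, 2, -1], [0, -1, 0, 0, 0, -1, 2]].
The roots have two lengths (squared-length ratio 2:1); the short ones are alpha_{2,3,4,5,6,7}. The associated Dynkin diagram is a chain of 7 nodes with a double edge at one end; the terminal node there is the unique long simple root (C_7), so the type is C_7 (the algebra sp(14)).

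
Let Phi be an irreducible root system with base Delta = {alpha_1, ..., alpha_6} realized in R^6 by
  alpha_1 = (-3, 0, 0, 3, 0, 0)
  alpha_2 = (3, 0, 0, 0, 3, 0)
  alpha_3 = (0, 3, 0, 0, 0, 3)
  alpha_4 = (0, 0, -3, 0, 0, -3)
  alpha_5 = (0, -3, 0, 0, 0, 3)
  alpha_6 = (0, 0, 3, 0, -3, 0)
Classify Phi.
D_6 (so(12))

Compute the Cartan integers a_ij = 2(alpha_i, alpha_j)/(alpha_j, alpha_j); the resulting 6x6 Cartan matrix is
[[2, -1, 0, 0, 0, 0], [-1, 2, 0, 0, 0, -1], [0, 0, 2, -1, 0, 0], [0, 0, -1, 2, -1, -1], [0, 0, 0, -1, 2, 0], [0, -1, 0, -1, 0, 2]].
All simple roots have the same length, so the diagram is simply laced. The associated Dynkin diagram is a chain of 4 nodes with a fork of two nodes at one end (D_6), so the type is D_6 (the algebra so(12)).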